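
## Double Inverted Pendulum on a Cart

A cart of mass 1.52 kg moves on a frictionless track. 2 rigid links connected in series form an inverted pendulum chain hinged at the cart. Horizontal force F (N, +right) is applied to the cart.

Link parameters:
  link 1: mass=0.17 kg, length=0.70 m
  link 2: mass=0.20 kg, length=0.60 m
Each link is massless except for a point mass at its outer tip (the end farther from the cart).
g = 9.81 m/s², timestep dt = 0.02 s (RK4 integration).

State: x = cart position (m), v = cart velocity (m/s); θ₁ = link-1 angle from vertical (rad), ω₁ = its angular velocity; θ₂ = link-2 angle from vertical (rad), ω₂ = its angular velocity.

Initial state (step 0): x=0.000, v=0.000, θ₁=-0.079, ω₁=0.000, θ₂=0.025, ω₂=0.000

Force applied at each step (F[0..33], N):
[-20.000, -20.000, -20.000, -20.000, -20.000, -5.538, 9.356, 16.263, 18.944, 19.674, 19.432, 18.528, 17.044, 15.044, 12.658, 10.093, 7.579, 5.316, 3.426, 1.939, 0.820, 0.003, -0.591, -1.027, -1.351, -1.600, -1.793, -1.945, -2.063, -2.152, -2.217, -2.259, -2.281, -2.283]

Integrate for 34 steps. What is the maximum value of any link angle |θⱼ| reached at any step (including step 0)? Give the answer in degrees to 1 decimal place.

apply F[0]=-20.000 → step 1: x=-0.003, v=-0.259, θ₁=-0.076, ω₁=0.311, θ₂=0.026, ω₂=0.079
apply F[1]=-20.000 → step 2: x=-0.010, v=-0.519, θ₁=-0.067, ω₁=0.626, θ₂=0.028, ω₂=0.154
apply F[2]=-20.000 → step 3: x=-0.023, v=-0.779, θ₁=-0.051, ω₁=0.951, θ₂=0.032, ω₂=0.219
apply F[3]=-20.000 → step 4: x=-0.042, v=-1.040, θ₁=-0.028, ω₁=1.289, θ₂=0.037, ω₂=0.269
apply F[4]=-20.000 → step 5: x=-0.065, v=-1.303, θ₁=0.001, ω₁=1.645, θ₂=0.043, ω₂=0.303
apply F[5]=-5.538 → step 6: x=-0.092, v=-1.376, θ₁=0.035, ω₁=1.747, θ₂=0.049, ω₂=0.318
apply F[6]=+9.356 → step 7: x=-0.118, v=-1.255, θ₁=0.068, ω₁=1.589, θ₂=0.055, ω₂=0.318
apply F[7]=+16.263 → step 8: x=-0.141, v=-1.045, θ₁=0.097, ω₁=1.321, θ₂=0.061, ω₂=0.302
apply F[8]=+18.944 → step 9: x=-0.160, v=-0.801, θ₁=0.121, ω₁=1.020, θ₂=0.067, ω₂=0.269
apply F[9]=+19.674 → step 10: x=-0.173, v=-0.549, θ₁=0.138, ω₁=0.721, θ₂=0.072, ω₂=0.222
apply F[10]=+19.432 → step 11: x=-0.182, v=-0.301, θ₁=0.150, ω₁=0.437, θ₂=0.076, ω₂=0.165
apply F[11]=+18.528 → step 12: x=-0.185, v=-0.066, θ₁=0.156, ω₁=0.176, θ₂=0.079, ω₂=0.103
apply F[12]=+17.044 → step 13: x=-0.184, v=0.150, θ₁=0.157, ω₁=-0.055, θ₂=0.080, ω₂=0.040
apply F[13]=+15.044 → step 14: x=-0.179, v=0.340, θ₁=0.154, ω₁=-0.251, θ₂=0.080, ω₂=-0.021
apply F[14]=+12.658 → step 15: x=-0.171, v=0.498, θ₁=0.147, ω₁=-0.408, θ₂=0.079, ω₂=-0.076
apply F[15]=+10.093 → step 16: x=-0.160, v=0.624, θ₁=0.138, ω₁=-0.523, θ₂=0.077, ω₂=-0.125
apply F[16]=+7.579 → step 17: x=-0.146, v=0.717, θ₁=0.127, ω₁=-0.599, θ₂=0.074, ω₂=-0.166
apply F[17]=+5.316 → step 18: x=-0.131, v=0.781, θ₁=0.114, ω₁=-0.641, θ₂=0.071, ω₂=-0.200
apply F[18]=+3.426 → step 19: x=-0.115, v=0.821, θ₁=0.101, ω₁=-0.655, θ₂=0.066, ω₂=-0.228
apply F[19]=+1.939 → step 20: x=-0.099, v=0.842, θ₁=0.088, ω₁=-0.648, θ₂=0.062, ω₂=-0.249
apply F[20]=+0.820 → step 21: x=-0.082, v=0.849, θ₁=0.076, ω₁=-0.628, θ₂=0.056, ω₂=-0.265
apply F[21]=+0.003 → step 22: x=-0.065, v=0.846, θ₁=0.063, ω₁=-0.599, θ₂=0.051, ω₂=-0.275
apply F[22]=-0.591 → step 23: x=-0.048, v=0.836, θ₁=0.052, ω₁=-0.565, θ₂=0.045, ω₂=-0.282
apply F[23]=-1.027 → step 24: x=-0.032, v=0.820, θ₁=0.041, ω₁=-0.529, θ₂=0.040, ω₂=-0.284
apply F[24]=-1.351 → step 25: x=-0.015, v=0.801, θ₁=0.031, ω₁=-0.491, θ₂=0.034, ω₂=-0.283
apply F[25]=-1.600 → step 26: x=0.000, v=0.778, θ₁=0.021, ω₁=-0.454, θ₂=0.029, ω₂=-0.279
apply F[26]=-1.793 → step 27: x=0.016, v=0.754, θ₁=0.012, ω₁=-0.418, θ₂=0.023, ω₂=-0.273
apply F[27]=-1.945 → step 28: x=0.031, v=0.728, θ₁=0.004, ω₁=-0.382, θ₂=0.018, ω₂=-0.265
apply F[28]=-2.063 → step 29: x=0.045, v=0.701, θ₁=-0.003, ω₁=-0.347, θ₂=0.012, ω₂=-0.255
apply F[29]=-2.152 → step 30: x=0.059, v=0.673, θ₁=-0.009, ω₁=-0.314, θ₂=0.007, ω₂=-0.244
apply F[30]=-2.217 → step 31: x=0.072, v=0.644, θ₁=-0.015, ω₁=-0.283, θ₂=0.003, ω₂=-0.231
apply F[31]=-2.259 → step 32: x=0.084, v=0.615, θ₁=-0.021, ω₁=-0.253, θ₂=-0.002, ω₂=-0.218
apply F[32]=-2.281 → step 33: x=0.096, v=0.587, θ₁=-0.026, ω₁=-0.224, θ₂=-0.006, ω₂=-0.204
apply F[33]=-2.283 → step 34: x=0.108, v=0.558, θ₁=-0.030, ω₁=-0.197, θ₂=-0.010, ω₂=-0.190
Max |angle| over trajectory = 0.157 rad = 9.0°.

Answer: 9.0°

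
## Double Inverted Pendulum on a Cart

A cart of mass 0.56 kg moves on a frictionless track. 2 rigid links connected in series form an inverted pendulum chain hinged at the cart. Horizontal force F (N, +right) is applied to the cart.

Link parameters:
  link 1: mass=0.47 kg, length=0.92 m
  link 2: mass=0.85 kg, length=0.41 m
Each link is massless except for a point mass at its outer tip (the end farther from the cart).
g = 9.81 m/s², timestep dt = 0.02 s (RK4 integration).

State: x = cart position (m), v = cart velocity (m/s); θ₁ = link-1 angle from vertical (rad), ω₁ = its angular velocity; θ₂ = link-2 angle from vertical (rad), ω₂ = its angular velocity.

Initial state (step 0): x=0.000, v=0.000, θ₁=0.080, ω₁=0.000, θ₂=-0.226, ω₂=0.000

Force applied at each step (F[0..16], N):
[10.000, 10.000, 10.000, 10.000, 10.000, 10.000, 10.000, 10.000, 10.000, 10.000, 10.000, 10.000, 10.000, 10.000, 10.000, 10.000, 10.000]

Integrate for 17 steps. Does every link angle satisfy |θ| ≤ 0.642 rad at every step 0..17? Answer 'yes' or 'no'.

Answer: no

Derivation:
apply F[0]=+10.000 → step 1: x=0.003, v=0.322, θ₁=0.078, ω₁=-0.225, θ₂=-0.230, ω₂=-0.391
apply F[1]=+10.000 → step 2: x=0.013, v=0.646, θ₁=0.071, ω₁=-0.456, θ₂=-0.242, ω₂=-0.777
apply F[2]=+10.000 → step 3: x=0.029, v=0.976, θ₁=0.059, ω₁=-0.699, θ₂=-0.261, ω₂=-1.152
apply F[3]=+10.000 → step 4: x=0.052, v=1.314, θ₁=0.043, ω₁=-0.962, θ₂=-0.288, ω₂=-1.506
apply F[4]=+10.000 → step 5: x=0.082, v=1.660, θ₁=0.021, ω₁=-1.249, θ₂=-0.321, ω₂=-1.828
apply F[5]=+10.000 → step 6: x=0.118, v=2.015, θ₁=-0.007, ω₁=-1.566, θ₂=-0.360, ω₂=-2.104
apply F[6]=+10.000 → step 7: x=0.162, v=2.377, θ₁=-0.042, ω₁=-1.918, θ₂=-0.405, ω₂=-2.314
apply F[7]=+10.000 → step 8: x=0.214, v=2.741, θ₁=-0.084, ω₁=-2.305, θ₂=-0.452, ω₂=-2.440
apply F[8]=+10.000 → step 9: x=0.272, v=3.100, θ₁=-0.134, ω₁=-2.722, θ₂=-0.502, ω₂=-2.460
apply F[9]=+10.000 → step 10: x=0.337, v=3.441, θ₁=-0.193, ω₁=-3.161, θ₂=-0.550, ω₂=-2.361
apply F[10]=+10.000 → step 11: x=0.409, v=3.748, θ₁=-0.261, ω₁=-3.603, θ₂=-0.595, ω₂=-2.143
apply F[11]=+10.000 → step 12: x=0.487, v=4.001, θ₁=-0.337, ω₁=-4.022, θ₂=-0.635, ω₂=-1.826
apply F[12]=+10.000 → step 13: x=0.569, v=4.184, θ₁=-0.421, ω₁=-4.392, θ₂=-0.668, ω₂=-1.459
apply F[13]=+10.000 → step 14: x=0.654, v=4.286, θ₁=-0.512, ω₁=-4.687, θ₂=-0.693, ω₂=-1.110
apply F[14]=+10.000 → step 15: x=0.740, v=4.311, θ₁=-0.608, ω₁=-4.898, θ₂=-0.713, ω₂=-0.851
apply F[15]=+10.000 → step 16: x=0.826, v=4.271, θ₁=-0.708, ω₁=-5.028, θ₂=-0.728, ω₂=-0.732
apply F[16]=+10.000 → step 17: x=0.910, v=4.186, θ₁=-0.809, ω₁=-5.096, θ₂=-0.743, ω₂=-0.774
Max |angle| over trajectory = 0.809 rad; bound = 0.642 → exceeded.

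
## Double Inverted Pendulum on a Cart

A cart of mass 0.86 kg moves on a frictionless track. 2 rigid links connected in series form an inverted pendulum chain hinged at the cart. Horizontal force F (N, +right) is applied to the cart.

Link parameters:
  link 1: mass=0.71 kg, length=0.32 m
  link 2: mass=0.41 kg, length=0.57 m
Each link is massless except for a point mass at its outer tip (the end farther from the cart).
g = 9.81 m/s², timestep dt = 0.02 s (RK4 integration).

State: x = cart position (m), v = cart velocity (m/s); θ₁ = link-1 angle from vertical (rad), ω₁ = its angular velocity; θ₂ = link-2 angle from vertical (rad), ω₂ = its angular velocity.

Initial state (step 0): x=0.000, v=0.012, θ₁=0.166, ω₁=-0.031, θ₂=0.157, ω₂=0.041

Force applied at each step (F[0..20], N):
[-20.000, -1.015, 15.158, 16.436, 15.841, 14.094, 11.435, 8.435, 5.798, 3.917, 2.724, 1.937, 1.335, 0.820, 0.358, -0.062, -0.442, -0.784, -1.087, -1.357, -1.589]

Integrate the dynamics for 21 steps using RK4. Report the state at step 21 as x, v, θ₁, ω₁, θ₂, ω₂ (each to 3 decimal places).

Answer: x=0.274, v=0.891, θ₁=-0.031, ω₁=-0.565, θ₂=0.011, ω₂=-0.429

Derivation:
apply F[0]=-20.000 → step 1: x=-0.005, v=-0.476, θ₁=0.181, ω₁=1.580, θ₂=0.158, ω₂=0.037
apply F[1]=-1.015 → step 2: x=-0.015, v=-0.541, θ₁=0.216, ω₁=1.910, θ₂=0.158, ω₂=0.019
apply F[2]=+15.158 → step 3: x=-0.023, v=-0.260, θ₁=0.248, ω₁=1.231, θ₂=0.158, ω₂=-0.030
apply F[3]=+16.436 → step 4: x=-0.025, v=0.036, θ₁=0.265, ω₁=0.537, θ₂=0.157, ω₂=-0.101
apply F[4]=+15.841 → step 5: x=-0.022, v=0.315, θ₁=0.270, ω₁=-0.087, θ₂=0.154, ω₂=-0.182
apply F[5]=+14.094 → step 6: x=-0.013, v=0.556, θ₁=0.263, ω₁=-0.602, θ₂=0.150, ω₂=-0.262
apply F[6]=+11.435 → step 7: x=0.000, v=0.746, θ₁=0.247, ω₁=-0.976, θ₂=0.144, ω₂=-0.331
apply F[7]=+8.435 → step 8: x=0.016, v=0.877, θ₁=0.225, ω₁=-1.194, θ₂=0.137, ω₂=-0.388
apply F[8]=+5.798 → step 9: x=0.035, v=0.958, θ₁=0.201, ω₁=-1.282, θ₂=0.128, ω₂=-0.432
apply F[9]=+3.917 → step 10: x=0.054, v=1.003, θ₁=0.175, ω₁=-1.284, θ₂=0.119, ω₂=-0.465
apply F[10]=+2.724 → step 11: x=0.075, v=1.027, θ₁=0.150, ω₁=-1.243, θ₂=0.110, ω₂=-0.490
apply F[11]=+1.937 → step 12: x=0.095, v=1.039, θ₁=0.126, ω₁=-1.185, θ₂=0.100, ω₂=-0.507
apply F[12]=+1.335 → step 13: x=0.116, v=1.042, θ₁=0.103, ω₁=-1.120, θ₂=0.090, ω₂=-0.517
apply F[13]=+0.820 → step 14: x=0.137, v=1.039, θ₁=0.081, ω₁=-1.051, θ₂=0.079, ω₂=-0.521
apply F[14]=+0.358 → step 15: x=0.158, v=1.030, θ₁=0.061, ω₁=-0.981, θ₂=0.069, ω₂=-0.519
apply F[15]=-0.062 → step 16: x=0.178, v=1.016, θ₁=0.042, ω₁=-0.910, θ₂=0.058, ω₂=-0.513
apply F[16]=-0.442 → step 17: x=0.198, v=0.998, θ₁=0.025, ω₁=-0.839, θ₂=0.048, ω₂=-0.502
apply F[17]=-0.784 → step 18: x=0.218, v=0.975, θ₁=0.009, ω₁=-0.768, θ₂=0.038, ω₂=-0.488
apply F[18]=-1.087 → step 19: x=0.237, v=0.950, θ₁=-0.006, ω₁=-0.699, θ₂=0.029, ω₂=-0.471
apply F[19]=-1.357 → step 20: x=0.256, v=0.921, θ₁=-0.019, ω₁=-0.631, θ₂=0.020, ω₂=-0.451
apply F[20]=-1.589 → step 21: x=0.274, v=0.891, θ₁=-0.031, ω₁=-0.565, θ₂=0.011, ω₂=-0.429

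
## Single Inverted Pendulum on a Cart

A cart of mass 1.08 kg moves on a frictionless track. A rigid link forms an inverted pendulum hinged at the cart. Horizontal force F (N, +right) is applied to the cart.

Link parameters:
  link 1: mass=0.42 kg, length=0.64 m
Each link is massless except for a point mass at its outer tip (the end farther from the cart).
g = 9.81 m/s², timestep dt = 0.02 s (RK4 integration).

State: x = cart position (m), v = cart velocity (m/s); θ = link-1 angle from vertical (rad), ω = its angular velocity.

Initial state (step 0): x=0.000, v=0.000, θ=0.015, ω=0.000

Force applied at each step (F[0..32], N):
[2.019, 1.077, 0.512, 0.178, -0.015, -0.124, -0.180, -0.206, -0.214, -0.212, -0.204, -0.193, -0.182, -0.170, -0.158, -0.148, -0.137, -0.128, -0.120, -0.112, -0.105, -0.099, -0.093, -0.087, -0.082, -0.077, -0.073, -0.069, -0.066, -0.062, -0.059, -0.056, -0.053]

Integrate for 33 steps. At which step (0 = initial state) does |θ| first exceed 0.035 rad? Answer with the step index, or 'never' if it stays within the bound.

apply F[0]=+2.019 → step 1: x=0.000, v=0.036, θ=0.014, ω=-0.052
apply F[1]=+1.077 → step 2: x=0.001, v=0.055, θ=0.013, ω=-0.077
apply F[2]=+0.512 → step 3: x=0.002, v=0.064, θ=0.012, ω=-0.087
apply F[3]=+0.178 → step 4: x=0.004, v=0.066, θ=0.010, ω=-0.087
apply F[4]=-0.015 → step 5: x=0.005, v=0.065, θ=0.008, ω=-0.083
apply F[5]=-0.124 → step 6: x=0.006, v=0.062, θ=0.006, ω=-0.077
apply F[6]=-0.180 → step 7: x=0.008, v=0.059, θ=0.005, ω=-0.069
apply F[7]=-0.206 → step 8: x=0.009, v=0.054, θ=0.004, ω=-0.061
apply F[8]=-0.214 → step 9: x=0.010, v=0.050, θ=0.003, ω=-0.054
apply F[9]=-0.212 → step 10: x=0.011, v=0.046, θ=0.002, ω=-0.047
apply F[10]=-0.204 → step 11: x=0.012, v=0.042, θ=0.001, ω=-0.040
apply F[11]=-0.193 → step 12: x=0.012, v=0.039, θ=-0.000, ω=-0.034
apply F[12]=-0.182 → step 13: x=0.013, v=0.035, θ=-0.001, ω=-0.029
apply F[13]=-0.170 → step 14: x=0.014, v=0.032, θ=-0.001, ω=-0.025
apply F[14]=-0.158 → step 15: x=0.014, v=0.029, θ=-0.002, ω=-0.021
apply F[15]=-0.148 → step 16: x=0.015, v=0.027, θ=-0.002, ω=-0.017
apply F[16]=-0.137 → step 17: x=0.016, v=0.024, θ=-0.002, ω=-0.014
apply F[17]=-0.128 → step 18: x=0.016, v=0.022, θ=-0.003, ω=-0.012
apply F[18]=-0.120 → step 19: x=0.016, v=0.020, θ=-0.003, ω=-0.009
apply F[19]=-0.112 → step 20: x=0.017, v=0.018, θ=-0.003, ω=-0.007
apply F[20]=-0.105 → step 21: x=0.017, v=0.017, θ=-0.003, ω=-0.006
apply F[21]=-0.099 → step 22: x=0.017, v=0.015, θ=-0.003, ω=-0.004
apply F[22]=-0.093 → step 23: x=0.018, v=0.014, θ=-0.003, ω=-0.003
apply F[23]=-0.087 → step 24: x=0.018, v=0.012, θ=-0.003, ω=-0.002
apply F[24]=-0.082 → step 25: x=0.018, v=0.011, θ=-0.003, ω=-0.001
apply F[25]=-0.077 → step 26: x=0.018, v=0.010, θ=-0.003, ω=0.000
apply F[26]=-0.073 → step 27: x=0.019, v=0.009, θ=-0.003, ω=0.001
apply F[27]=-0.069 → step 28: x=0.019, v=0.008, θ=-0.003, ω=0.002
apply F[28]=-0.066 → step 29: x=0.019, v=0.007, θ=-0.003, ω=0.002
apply F[29]=-0.062 → step 30: x=0.019, v=0.006, θ=-0.003, ω=0.002
apply F[30]=-0.059 → step 31: x=0.019, v=0.005, θ=-0.003, ω=0.003
apply F[31]=-0.056 → step 32: x=0.019, v=0.004, θ=-0.003, ω=0.003
apply F[32]=-0.053 → step 33: x=0.019, v=0.003, θ=-0.003, ω=0.003
max |θ| = 0.015 ≤ 0.035 over all 34 states.

Answer: never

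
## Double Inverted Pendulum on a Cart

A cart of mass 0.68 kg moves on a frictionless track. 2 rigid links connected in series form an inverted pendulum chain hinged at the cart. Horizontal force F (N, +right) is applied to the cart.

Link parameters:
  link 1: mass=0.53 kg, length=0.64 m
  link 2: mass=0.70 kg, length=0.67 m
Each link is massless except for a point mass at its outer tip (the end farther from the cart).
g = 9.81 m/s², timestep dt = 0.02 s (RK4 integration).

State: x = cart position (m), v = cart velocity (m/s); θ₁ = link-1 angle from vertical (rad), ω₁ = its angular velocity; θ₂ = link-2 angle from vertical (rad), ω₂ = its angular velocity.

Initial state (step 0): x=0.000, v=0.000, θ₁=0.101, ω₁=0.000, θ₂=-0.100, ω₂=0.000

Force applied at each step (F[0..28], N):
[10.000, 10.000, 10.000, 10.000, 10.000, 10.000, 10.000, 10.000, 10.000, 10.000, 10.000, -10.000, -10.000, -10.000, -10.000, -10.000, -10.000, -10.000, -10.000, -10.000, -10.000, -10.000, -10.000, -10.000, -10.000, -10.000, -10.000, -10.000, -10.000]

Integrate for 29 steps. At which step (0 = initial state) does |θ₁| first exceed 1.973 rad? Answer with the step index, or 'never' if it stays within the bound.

apply F[0]=+10.000 → step 1: x=0.003, v=0.256, θ₁=0.098, ω₁=-0.283, θ₂=-0.101, ω₂=-0.145
apply F[1]=+10.000 → step 2: x=0.010, v=0.515, θ₁=0.090, ω₁=-0.575, θ₂=-0.106, ω₂=-0.285
apply F[2]=+10.000 → step 3: x=0.023, v=0.779, θ₁=0.075, ω₁=-0.884, θ₂=-0.113, ω₂=-0.417
apply F[3]=+10.000 → step 4: x=0.041, v=1.051, θ₁=0.054, ω₁=-1.219, θ₂=-0.122, ω₂=-0.536
apply F[4]=+10.000 → step 5: x=0.065, v=1.332, θ₁=0.026, ω₁=-1.587, θ₂=-0.134, ω₂=-0.637
apply F[5]=+10.000 → step 6: x=0.095, v=1.624, θ₁=-0.010, ω₁=-1.995, θ₂=-0.148, ω₂=-0.714
apply F[6]=+10.000 → step 7: x=0.130, v=1.924, θ₁=-0.054, ω₁=-2.445, θ₂=-0.163, ω₂=-0.765
apply F[7]=+10.000 → step 8: x=0.172, v=2.229, θ₁=-0.108, ω₁=-2.930, θ₂=-0.178, ω₂=-0.788
apply F[8]=+10.000 → step 9: x=0.219, v=2.527, θ₁=-0.171, ω₁=-3.432, θ₂=-0.194, ω₂=-0.792
apply F[9]=+10.000 → step 10: x=0.273, v=2.804, θ₁=-0.245, ω₁=-3.918, θ₂=-0.210, ω₂=-0.794
apply F[10]=+10.000 → step 11: x=0.331, v=3.045, θ₁=-0.328, ω₁=-4.350, θ₂=-0.226, ω₂=-0.819
apply F[11]=-10.000 → step 12: x=0.390, v=2.781, θ₁=-0.412, ω₁=-4.088, θ₂=-0.242, ω₂=-0.797
apply F[12]=-10.000 → step 13: x=0.443, v=2.541, θ₁=-0.492, ω₁=-3.911, θ₂=-0.258, ω₂=-0.749
apply F[13]=-10.000 → step 14: x=0.491, v=2.320, θ₁=-0.569, ω₁=-3.808, θ₂=-0.272, ω₂=-0.677
apply F[14]=-10.000 → step 15: x=0.536, v=2.111, θ₁=-0.645, ω₁=-3.766, θ₂=-0.284, ω₂=-0.584
apply F[15]=-10.000 → step 16: x=0.576, v=1.909, θ₁=-0.720, ω₁=-3.771, θ₂=-0.295, ω₂=-0.478
apply F[16]=-10.000 → step 17: x=0.612, v=1.709, θ₁=-0.796, ω₁=-3.815, θ₂=-0.304, ω₂=-0.362
apply F[17]=-10.000 → step 18: x=0.644, v=1.506, θ₁=-0.873, ω₁=-3.891, θ₂=-0.310, ω₂=-0.243
apply F[18]=-10.000 → step 19: x=0.672, v=1.298, θ₁=-0.951, ω₁=-3.992, θ₂=-0.313, ω₂=-0.125
apply F[19]=-10.000 → step 20: x=0.696, v=1.082, θ₁=-1.032, ω₁=-4.115, θ₂=-0.315, ω₂=-0.013
apply F[20]=-10.000 → step 21: x=0.715, v=0.855, θ₁=-1.116, ω₁=-4.259, θ₂=-0.314, ω₂=0.087
apply F[21]=-10.000 → step 22: x=0.730, v=0.615, θ₁=-1.203, ω₁=-4.424, θ₂=-0.311, ω₂=0.172
apply F[22]=-10.000 → step 23: x=0.740, v=0.361, θ₁=-1.293, ω₁=-4.611, θ₂=-0.307, ω₂=0.236
apply F[23]=-10.000 → step 24: x=0.745, v=0.089, θ₁=-1.388, ω₁=-4.823, θ₂=-0.302, ω₂=0.273
apply F[24]=-10.000 → step 25: x=0.743, v=-0.203, θ₁=-1.486, ω₁=-5.066, θ₂=-0.296, ω₂=0.277
apply F[25]=-10.000 → step 26: x=0.736, v=-0.518, θ₁=-1.590, ω₁=-5.349, θ₂=-0.291, ω₂=0.239
apply F[26]=-10.000 → step 27: x=0.722, v=-0.861, θ₁=-1.701, ω₁=-5.683, θ₂=-0.287, ω₂=0.147
apply F[27]=-10.000 → step 28: x=0.702, v=-1.239, θ₁=-1.818, ω₁=-6.085, θ₂=-0.286, ω₂=-0.015
apply F[28]=-10.000 → step 29: x=0.673, v=-1.660, θ₁=-1.945, ω₁=-6.582, θ₂=-0.288, ω₂=-0.271
max |θ₁| = 1.945 ≤ 1.973 over all 30 states.

Answer: never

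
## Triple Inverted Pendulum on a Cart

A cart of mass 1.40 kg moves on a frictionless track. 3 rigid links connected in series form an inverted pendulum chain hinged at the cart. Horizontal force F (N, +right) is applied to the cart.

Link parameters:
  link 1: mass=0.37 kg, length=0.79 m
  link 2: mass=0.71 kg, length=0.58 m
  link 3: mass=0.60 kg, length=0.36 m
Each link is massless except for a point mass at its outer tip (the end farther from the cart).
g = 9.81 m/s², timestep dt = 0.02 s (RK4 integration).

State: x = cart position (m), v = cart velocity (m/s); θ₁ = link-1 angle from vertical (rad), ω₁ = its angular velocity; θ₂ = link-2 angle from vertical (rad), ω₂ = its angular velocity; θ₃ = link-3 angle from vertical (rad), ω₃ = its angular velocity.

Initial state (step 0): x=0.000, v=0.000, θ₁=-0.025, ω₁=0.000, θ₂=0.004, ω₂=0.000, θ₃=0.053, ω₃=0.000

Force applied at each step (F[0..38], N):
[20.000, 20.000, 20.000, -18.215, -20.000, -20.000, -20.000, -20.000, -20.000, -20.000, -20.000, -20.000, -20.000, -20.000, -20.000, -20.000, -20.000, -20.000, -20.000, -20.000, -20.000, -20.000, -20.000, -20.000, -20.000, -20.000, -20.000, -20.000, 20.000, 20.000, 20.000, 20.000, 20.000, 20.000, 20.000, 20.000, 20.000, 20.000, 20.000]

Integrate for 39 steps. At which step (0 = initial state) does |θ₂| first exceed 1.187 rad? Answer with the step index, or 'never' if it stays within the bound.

Answer: never

Derivation:
apply F[0]=+20.000 → step 1: x=0.003, v=0.292, θ₁=-0.029, ω₁=-0.401, θ₂=0.004, ω₂=0.031, θ₃=0.053, ω₃=0.047
apply F[1]=+20.000 → step 2: x=0.012, v=0.585, θ₁=-0.041, ω₁=-0.811, θ₂=0.005, ω₂=0.073, θ₃=0.055, ω₃=0.092
apply F[2]=+20.000 → step 3: x=0.026, v=0.880, θ₁=-0.062, ω₁=-1.239, θ₂=0.007, ω₂=0.133, θ₃=0.057, ω₃=0.133
apply F[3]=-18.215 → step 4: x=0.041, v=0.637, θ₁=-0.084, ω₁=-1.018, θ₂=0.011, ω₂=0.241, θ₃=0.060, ω₃=0.181
apply F[4]=-20.000 → step 5: x=0.052, v=0.373, θ₁=-0.102, ω₁=-0.803, θ₂=0.017, ω₂=0.393, θ₃=0.064, ω₃=0.229
apply F[5]=-20.000 → step 6: x=0.056, v=0.114, θ₁=-0.116, ω₁=-0.620, θ₂=0.027, ω₂=0.585, θ₃=0.069, ω₃=0.275
apply F[6]=-20.000 → step 7: x=0.056, v=-0.143, θ₁=-0.127, ω₁=-0.464, θ₂=0.041, ω₂=0.816, θ₃=0.075, ω₃=0.314
apply F[7]=-20.000 → step 8: x=0.051, v=-0.398, θ₁=-0.135, ω₁=-0.329, θ₂=0.060, ω₂=1.083, θ₃=0.082, ω₃=0.342
apply F[8]=-20.000 → step 9: x=0.040, v=-0.653, θ₁=-0.141, ω₁=-0.210, θ₂=0.084, ω₂=1.382, θ₃=0.089, ω₃=0.354
apply F[9]=-20.000 → step 10: x=0.025, v=-0.909, θ₁=-0.144, ω₁=-0.098, θ₂=0.115, ω₂=1.709, θ₃=0.096, ω₃=0.349
apply F[10]=-20.000 → step 11: x=0.004, v=-1.168, θ₁=-0.144, ω₁=0.015, θ₂=0.153, ω₂=2.055, θ₃=0.103, ω₃=0.324
apply F[11]=-20.000 → step 12: x=-0.022, v=-1.429, θ₁=-0.143, ω₁=0.140, θ₂=0.198, ω₂=2.409, θ₃=0.109, ω₃=0.282
apply F[12]=-20.000 → step 13: x=-0.053, v=-1.695, θ₁=-0.139, ω₁=0.287, θ₂=0.249, ω₂=2.757, θ₃=0.114, ω₃=0.229
apply F[13]=-20.000 → step 14: x=-0.090, v=-1.965, θ₁=-0.131, ω₁=0.468, θ₂=0.308, ω₂=3.086, θ₃=0.118, ω₃=0.172
apply F[14]=-20.000 → step 15: x=-0.132, v=-2.238, θ₁=-0.120, ω₁=0.690, θ₂=0.372, ω₂=3.381, θ₃=0.121, ω₃=0.122
apply F[15]=-20.000 → step 16: x=-0.180, v=-2.515, θ₁=-0.103, ω₁=0.961, θ₂=0.443, ω₂=3.634, θ₃=0.123, ω₃=0.090
apply F[16]=-20.000 → step 17: x=-0.233, v=-2.796, θ₁=-0.081, ω₁=1.284, θ₂=0.517, ω₂=3.833, θ₃=0.125, ω₃=0.085
apply F[17]=-20.000 → step 18: x=-0.291, v=-3.079, θ₁=-0.052, ω₁=1.659, θ₂=0.596, ω₂=3.970, θ₃=0.127, ω₃=0.113
apply F[18]=-20.000 → step 19: x=-0.356, v=-3.364, θ₁=-0.014, ω₁=2.085, θ₂=0.676, ω₂=4.034, θ₃=0.129, ω₃=0.179
apply F[19]=-20.000 → step 20: x=-0.426, v=-3.650, θ₁=0.032, ω₁=2.561, θ₂=0.756, ω₂=4.014, θ₃=0.134, ω₃=0.288
apply F[20]=-20.000 → step 21: x=-0.502, v=-3.934, θ₁=0.089, ω₁=3.083, θ₂=0.836, ω₂=3.891, θ₃=0.141, ω₃=0.442
apply F[21]=-20.000 → step 22: x=-0.583, v=-4.214, θ₁=0.156, ω₁=3.646, θ₂=0.911, ω₂=3.645, θ₃=0.152, ω₃=0.645
apply F[22]=-20.000 → step 23: x=-0.670, v=-4.485, θ₁=0.235, ω₁=4.247, θ₂=0.980, ω₂=3.251, θ₃=0.167, ω₃=0.902
apply F[23]=-20.000 → step 24: x=-0.763, v=-4.738, θ₁=0.326, ω₁=4.882, θ₂=1.040, ω₂=2.680, θ₃=0.189, ω₃=1.230
apply F[24]=-20.000 → step 25: x=-0.860, v=-4.962, θ₁=0.430, ω₁=5.551, θ₂=1.086, ω₂=1.900, θ₃=0.217, ω₃=1.661
apply F[25]=-20.000 → step 26: x=-0.961, v=-5.135, θ₁=0.548, ω₁=6.255, θ₂=1.115, ω₂=0.881, θ₃=0.256, ω₃=2.259
apply F[26]=-20.000 → step 27: x=-1.064, v=-5.223, θ₁=0.681, ω₁=6.986, θ₂=1.120, ω₂=-0.393, θ₃=0.309, ω₃=3.136
apply F[27]=-20.000 → step 28: x=-1.169, v=-5.165, θ₁=0.827, ω₁=7.673, θ₂=1.098, ω₂=-1.843, θ₃=0.384, ω₃=4.442
apply F[28]=+20.000 → step 29: x=-1.266, v=-4.572, θ₁=0.981, ω₁=7.650, θ₂=1.053, ω₂=-2.585, θ₃=0.483, ω₃=5.442
apply F[29]=+20.000 → step 30: x=-1.351, v=-3.933, θ₁=1.132, ω₁=7.418, θ₂=0.998, ω₂=-2.815, θ₃=0.601, ω₃=6.313
apply F[30]=+20.000 → step 31: x=-1.424, v=-3.327, θ₁=1.277, ω₁=7.047, θ₂=0.944, ω₂=-2.512, θ₃=0.733, ω₃=6.810
apply F[31]=+20.000 → step 32: x=-1.485, v=-2.797, θ₁=1.414, ω₁=6.704, θ₂=0.899, ω₂=-1.918, θ₃=0.871, ω₃=6.960
apply F[32]=+20.000 → step 33: x=-1.536, v=-2.329, θ₁=1.546, ω₁=6.478, θ₂=0.868, ω₂=-1.222, θ₃=1.010, ω₃=6.914
apply F[33]=+20.000 → step 34: x=-1.578, v=-1.900, θ₁=1.674, ω₁=6.376, θ₂=0.850, ω₂=-0.486, θ₃=1.147, ω₃=6.779
apply F[34]=+20.000 → step 35: x=-1.612, v=-1.489, θ₁=1.801, ω₁=6.377, θ₂=0.848, ω₂=0.294, θ₃=1.281, ω₃=6.606
apply F[35]=+20.000 → step 36: x=-1.638, v=-1.084, θ₁=1.930, ω₁=6.459, θ₂=0.863, ω₂=1.144, θ₃=1.411, ω₃=6.412
apply F[36]=+20.000 → step 37: x=-1.655, v=-0.678, θ₁=2.060, ω₁=6.597, θ₂=0.895, ω₂=2.094, θ₃=1.537, ω₃=6.198
apply F[37]=+20.000 → step 38: x=-1.665, v=-0.268, θ₁=2.194, ω₁=6.761, θ₂=0.947, ω₂=3.177, θ₃=1.659, ω₃=5.951
apply F[38]=+20.000 → step 39: x=-1.666, v=0.147, θ₁=2.330, ω₁=6.909, θ₂=1.023, ω₂=4.415, θ₃=1.775, ω₃=5.649
max |θ₂| = 1.120 ≤ 1.187 over all 40 states.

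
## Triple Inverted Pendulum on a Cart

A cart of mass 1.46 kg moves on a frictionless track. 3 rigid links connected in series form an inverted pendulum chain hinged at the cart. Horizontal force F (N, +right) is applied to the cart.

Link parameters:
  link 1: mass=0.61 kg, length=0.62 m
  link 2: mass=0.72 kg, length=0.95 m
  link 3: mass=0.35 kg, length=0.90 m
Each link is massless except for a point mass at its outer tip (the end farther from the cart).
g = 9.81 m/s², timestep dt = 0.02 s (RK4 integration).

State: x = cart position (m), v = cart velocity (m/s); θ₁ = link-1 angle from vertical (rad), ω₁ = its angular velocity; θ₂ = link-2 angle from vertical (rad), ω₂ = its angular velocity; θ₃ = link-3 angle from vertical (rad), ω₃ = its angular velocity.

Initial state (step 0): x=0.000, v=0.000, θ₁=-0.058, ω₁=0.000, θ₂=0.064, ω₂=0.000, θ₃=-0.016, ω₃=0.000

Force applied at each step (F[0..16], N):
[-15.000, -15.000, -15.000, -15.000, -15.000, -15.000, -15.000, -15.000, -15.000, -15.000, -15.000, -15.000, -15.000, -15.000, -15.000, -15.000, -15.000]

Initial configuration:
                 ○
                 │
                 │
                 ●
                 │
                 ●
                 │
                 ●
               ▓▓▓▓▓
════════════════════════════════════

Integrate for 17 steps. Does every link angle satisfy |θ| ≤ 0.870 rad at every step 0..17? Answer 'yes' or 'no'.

apply F[0]=-15.000 → step 1: x=-0.002, v=-0.192, θ₁=-0.056, ω₁=0.223, θ₂=0.065, ω₂=0.079, θ₃=-0.016, ω₃=-0.026
apply F[1]=-15.000 → step 2: x=-0.008, v=-0.386, θ₁=-0.049, ω₁=0.452, θ₂=0.067, ω₂=0.155, θ₃=-0.017, ω₃=-0.053
apply F[2]=-15.000 → step 3: x=-0.017, v=-0.581, θ₁=-0.038, ω₁=0.692, θ₂=0.071, ω₂=0.228, θ₃=-0.018, ω₃=-0.081
apply F[3]=-15.000 → step 4: x=-0.031, v=-0.780, θ₁=-0.021, ω₁=0.948, θ₂=0.076, ω₂=0.293, θ₃=-0.020, ω₃=-0.110
apply F[4]=-15.000 → step 5: x=-0.049, v=-0.983, θ₁=0.000, ω₁=1.227, θ₂=0.083, ω₂=0.349, θ₃=-0.023, ω₃=-0.139
apply F[5]=-15.000 → step 6: x=-0.070, v=-1.192, θ₁=0.028, ω₁=1.534, θ₂=0.090, ω₂=0.393, θ₃=-0.026, ω₃=-0.169
apply F[6]=-15.000 → step 7: x=-0.096, v=-1.404, θ₁=0.062, ω₁=1.870, θ₂=0.098, ω₂=0.423, θ₃=-0.030, ω₃=-0.198
apply F[7]=-15.000 → step 8: x=-0.127, v=-1.621, θ₁=0.103, ω₁=2.237, θ₂=0.107, ω₂=0.439, θ₃=-0.034, ω₃=-0.225
apply F[8]=-15.000 → step 9: x=-0.161, v=-1.840, θ₁=0.152, ω₁=2.630, θ₂=0.116, ω₂=0.442, θ₃=-0.038, ω₃=-0.246
apply F[9]=-15.000 → step 10: x=-0.200, v=-2.056, θ₁=0.208, ω₁=3.037, θ₂=0.125, ω₂=0.437, θ₃=-0.044, ω₃=-0.259
apply F[10]=-15.000 → step 11: x=-0.243, v=-2.263, θ₁=0.273, ω₁=3.439, θ₂=0.133, ω₂=0.436, θ₃=-0.049, ω₃=-0.261
apply F[11]=-15.000 → step 12: x=-0.291, v=-2.456, θ₁=0.346, ω₁=3.813, θ₂=0.142, ω₂=0.450, θ₃=-0.054, ω₃=-0.250
apply F[12]=-15.000 → step 13: x=-0.341, v=-2.629, θ₁=0.425, ω₁=4.142, θ₂=0.151, ω₂=0.494, θ₃=-0.059, ω₃=-0.225
apply F[13]=-15.000 → step 14: x=-0.396, v=-2.780, θ₁=0.511, ω₁=4.414, θ₂=0.162, ω₂=0.577, θ₃=-0.063, ω₃=-0.189
apply F[14]=-15.000 → step 15: x=-0.452, v=-2.909, θ₁=0.602, ω₁=4.630, θ₂=0.175, ω₂=0.702, θ₃=-0.066, ω₃=-0.144
apply F[15]=-15.000 → step 16: x=-0.512, v=-3.017, θ₁=0.696, ω₁=4.798, θ₂=0.190, ω₂=0.868, θ₃=-0.069, ω₃=-0.092
apply F[16]=-15.000 → step 17: x=-0.573, v=-3.107, θ₁=0.793, ω₁=4.927, θ₂=0.210, ω₂=1.073, θ₃=-0.070, ω₃=-0.034
Max |angle| over trajectory = 0.793 rad; bound = 0.870 → within bound.

Answer: yes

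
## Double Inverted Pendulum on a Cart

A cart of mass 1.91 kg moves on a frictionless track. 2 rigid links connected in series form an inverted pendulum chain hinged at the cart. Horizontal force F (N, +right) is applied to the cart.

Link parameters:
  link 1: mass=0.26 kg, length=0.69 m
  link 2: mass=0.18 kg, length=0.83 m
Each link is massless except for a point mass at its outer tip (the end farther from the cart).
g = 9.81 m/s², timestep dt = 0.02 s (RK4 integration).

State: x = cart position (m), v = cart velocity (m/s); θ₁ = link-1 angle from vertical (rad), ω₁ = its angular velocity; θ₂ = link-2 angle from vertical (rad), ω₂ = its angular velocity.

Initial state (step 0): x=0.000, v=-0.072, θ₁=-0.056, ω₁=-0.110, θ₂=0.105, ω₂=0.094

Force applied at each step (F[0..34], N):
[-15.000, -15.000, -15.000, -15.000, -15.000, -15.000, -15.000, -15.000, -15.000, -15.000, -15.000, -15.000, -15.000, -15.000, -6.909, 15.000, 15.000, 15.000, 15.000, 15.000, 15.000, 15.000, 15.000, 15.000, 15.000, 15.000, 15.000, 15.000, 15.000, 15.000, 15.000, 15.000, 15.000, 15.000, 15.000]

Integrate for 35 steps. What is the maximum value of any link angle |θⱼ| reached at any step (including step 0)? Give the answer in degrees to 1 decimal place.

Answer: 110.3°

Derivation:
apply F[0]=-15.000 → step 1: x=-0.003, v=-0.226, θ₁=-0.056, ω₁=0.065, θ₂=0.108, ω₂=0.160
apply F[1]=-15.000 → step 2: x=-0.009, v=-0.381, θ₁=-0.053, ω₁=0.241, θ₂=0.111, ω₂=0.227
apply F[2]=-15.000 → step 3: x=-0.018, v=-0.536, θ₁=-0.047, ω₁=0.419, θ₂=0.117, ω₂=0.293
apply F[3]=-15.000 → step 4: x=-0.030, v=-0.691, θ₁=-0.037, ω₁=0.600, θ₂=0.123, ω₂=0.357
apply F[4]=-15.000 → step 5: x=-0.046, v=-0.847, θ₁=-0.023, ω₁=0.788, θ₂=0.131, ω₂=0.418
apply F[5]=-15.000 → step 6: x=-0.064, v=-1.003, θ₁=-0.005, ω₁=0.984, θ₂=0.140, ω₂=0.473
apply F[6]=-15.000 → step 7: x=-0.086, v=-1.160, θ₁=0.017, ω₁=1.190, θ₂=0.150, ω₂=0.523
apply F[7]=-15.000 → step 8: x=-0.111, v=-1.319, θ₁=0.043, ω₁=1.407, θ₂=0.161, ω₂=0.565
apply F[8]=-15.000 → step 9: x=-0.139, v=-1.478, θ₁=0.073, ω₁=1.638, θ₂=0.172, ω₂=0.599
apply F[9]=-15.000 → step 10: x=-0.170, v=-1.638, θ₁=0.108, ω₁=1.882, θ₂=0.185, ω₂=0.623
apply F[10]=-15.000 → step 11: x=-0.204, v=-1.798, θ₁=0.148, ω₁=2.142, θ₂=0.197, ω₂=0.638
apply F[11]=-15.000 → step 12: x=-0.242, v=-1.959, θ₁=0.194, ω₁=2.417, θ₂=0.210, ω₂=0.644
apply F[12]=-15.000 → step 13: x=-0.283, v=-2.119, θ₁=0.245, ω₁=2.705, θ₂=0.223, ω₂=0.644
apply F[13]=-15.000 → step 14: x=-0.327, v=-2.278, θ₁=0.302, ω₁=3.005, θ₂=0.236, ω₂=0.641
apply F[14]=-6.909 → step 15: x=-0.373, v=-2.352, θ₁=0.364, ω₁=3.201, θ₂=0.249, ω₂=0.637
apply F[15]=+15.000 → step 16: x=-0.418, v=-2.203, θ₁=0.428, ω₁=3.126, θ₂=0.261, ω₂=0.609
apply F[16]=+15.000 → step 17: x=-0.461, v=-2.057, θ₁=0.490, ω₁=3.080, θ₂=0.273, ω₂=0.569
apply F[17]=+15.000 → step 18: x=-0.501, v=-1.912, θ₁=0.551, ω₁=3.063, θ₂=0.284, ω₂=0.517
apply F[18]=+15.000 → step 19: x=-0.538, v=-1.768, θ₁=0.612, ω₁=3.074, θ₂=0.293, ω₂=0.455
apply F[19]=+15.000 → step 20: x=-0.571, v=-1.625, θ₁=0.674, ω₁=3.110, θ₂=0.302, ω₂=0.385
apply F[20]=+15.000 → step 21: x=-0.603, v=-1.482, θ₁=0.737, ω₁=3.171, θ₂=0.309, ω₂=0.309
apply F[21]=+15.000 → step 22: x=-0.631, v=-1.339, θ₁=0.801, ω₁=3.253, θ₂=0.314, ω₂=0.232
apply F[22]=+15.000 → step 23: x=-0.656, v=-1.195, θ₁=0.867, ω₁=3.355, θ₂=0.318, ω₂=0.156
apply F[23]=+15.000 → step 24: x=-0.679, v=-1.049, θ₁=0.935, ω₁=3.476, θ₂=0.320, ω₂=0.087
apply F[24]=+15.000 → step 25: x=-0.698, v=-0.901, θ₁=1.006, ω₁=3.612, θ₂=0.322, ω₂=0.028
apply F[25]=+15.000 → step 26: x=-0.715, v=-0.750, θ₁=1.080, ω₁=3.763, θ₂=0.322, ω₂=-0.015
apply F[26]=+15.000 → step 27: x=-0.728, v=-0.596, θ₁=1.157, ω₁=3.929, θ₂=0.321, ω₂=-0.037
apply F[27]=+15.000 → step 28: x=-0.738, v=-0.439, θ₁=1.237, ω₁=4.109, θ₂=0.320, ω₂=-0.032
apply F[28]=+15.000 → step 29: x=-0.746, v=-0.277, θ₁=1.321, ω₁=4.303, θ₂=0.320, ω₂=0.005
apply F[29]=+15.000 → step 30: x=-0.749, v=-0.110, θ₁=1.409, ω₁=4.514, θ₂=0.321, ω₂=0.081
apply F[30]=+15.000 → step 31: x=-0.750, v=0.062, θ₁=1.502, ω₁=4.742, θ₂=0.324, ω₂=0.201
apply F[31]=+15.000 → step 32: x=-0.747, v=0.240, θ₁=1.599, ω₁=4.992, θ₂=0.329, ω₂=0.374
apply F[32]=+15.000 → step 33: x=-0.740, v=0.424, θ₁=1.702, ω₁=5.265, θ₂=0.339, ω₂=0.607
apply F[33]=+15.000 → step 34: x=-0.730, v=0.615, θ₁=1.810, ω₁=5.566, θ₂=0.354, ω₂=0.912
apply F[34]=+15.000 → step 35: x=-0.716, v=0.814, θ₁=1.925, ω₁=5.898, θ₂=0.376, ω₂=1.298
Max |angle| over trajectory = 1.925 rad = 110.3°.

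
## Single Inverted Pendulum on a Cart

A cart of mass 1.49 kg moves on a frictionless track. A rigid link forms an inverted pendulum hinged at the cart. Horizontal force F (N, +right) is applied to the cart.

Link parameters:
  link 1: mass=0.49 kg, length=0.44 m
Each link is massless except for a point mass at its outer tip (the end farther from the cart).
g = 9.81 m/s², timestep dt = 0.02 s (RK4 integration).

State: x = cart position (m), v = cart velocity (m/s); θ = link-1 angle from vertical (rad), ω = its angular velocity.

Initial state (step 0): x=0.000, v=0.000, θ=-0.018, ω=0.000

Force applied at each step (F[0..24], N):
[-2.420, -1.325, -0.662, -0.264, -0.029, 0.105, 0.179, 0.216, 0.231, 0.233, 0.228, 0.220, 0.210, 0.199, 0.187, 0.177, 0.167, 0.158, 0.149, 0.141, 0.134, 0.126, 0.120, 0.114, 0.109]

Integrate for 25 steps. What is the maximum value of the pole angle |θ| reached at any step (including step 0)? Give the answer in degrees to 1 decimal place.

Answer: 1.0°

Derivation:
apply F[0]=-2.420 → step 1: x=-0.000, v=-0.031, θ=-0.017, ω=0.063
apply F[1]=-1.325 → step 2: x=-0.001, v=-0.048, θ=-0.016, ω=0.094
apply F[2]=-0.662 → step 3: x=-0.002, v=-0.056, θ=-0.014, ω=0.105
apply F[3]=-0.264 → step 4: x=-0.003, v=-0.059, θ=-0.012, ω=0.106
apply F[4]=-0.029 → step 5: x=-0.004, v=-0.058, θ=-0.010, ω=0.100
apply F[5]=+0.105 → step 6: x=-0.006, v=-0.056, θ=-0.008, ω=0.092
apply F[6]=+0.179 → step 7: x=-0.007, v=-0.054, θ=-0.006, ω=0.082
apply F[7]=+0.216 → step 8: x=-0.008, v=-0.050, θ=-0.004, ω=0.073
apply F[8]=+0.231 → step 9: x=-0.009, v=-0.047, θ=-0.003, ω=0.064
apply F[9]=+0.233 → step 10: x=-0.010, v=-0.044, θ=-0.002, ω=0.055
apply F[10]=+0.228 → step 11: x=-0.010, v=-0.041, θ=-0.001, ω=0.047
apply F[11]=+0.220 → step 12: x=-0.011, v=-0.038, θ=0.000, ω=0.040
apply F[12]=+0.210 → step 13: x=-0.012, v=-0.035, θ=0.001, ω=0.034
apply F[13]=+0.199 → step 14: x=-0.013, v=-0.032, θ=0.001, ω=0.029
apply F[14]=+0.187 → step 15: x=-0.013, v=-0.030, θ=0.002, ω=0.024
apply F[15]=+0.177 → step 16: x=-0.014, v=-0.028, θ=0.002, ω=0.020
apply F[16]=+0.167 → step 17: x=-0.014, v=-0.025, θ=0.003, ω=0.016
apply F[17]=+0.158 → step 18: x=-0.015, v=-0.024, θ=0.003, ω=0.013
apply F[18]=+0.149 → step 19: x=-0.015, v=-0.022, θ=0.003, ω=0.010
apply F[19]=+0.141 → step 20: x=-0.016, v=-0.020, θ=0.003, ω=0.008
apply F[20]=+0.134 → step 21: x=-0.016, v=-0.018, θ=0.004, ω=0.006
apply F[21]=+0.126 → step 22: x=-0.016, v=-0.017, θ=0.004, ω=0.004
apply F[22]=+0.120 → step 23: x=-0.017, v=-0.016, θ=0.004, ω=0.003
apply F[23]=+0.114 → step 24: x=-0.017, v=-0.014, θ=0.004, ω=0.001
apply F[24]=+0.109 → step 25: x=-0.017, v=-0.013, θ=0.004, ω=0.000
Max |angle| over trajectory = 0.018 rad = 1.0°.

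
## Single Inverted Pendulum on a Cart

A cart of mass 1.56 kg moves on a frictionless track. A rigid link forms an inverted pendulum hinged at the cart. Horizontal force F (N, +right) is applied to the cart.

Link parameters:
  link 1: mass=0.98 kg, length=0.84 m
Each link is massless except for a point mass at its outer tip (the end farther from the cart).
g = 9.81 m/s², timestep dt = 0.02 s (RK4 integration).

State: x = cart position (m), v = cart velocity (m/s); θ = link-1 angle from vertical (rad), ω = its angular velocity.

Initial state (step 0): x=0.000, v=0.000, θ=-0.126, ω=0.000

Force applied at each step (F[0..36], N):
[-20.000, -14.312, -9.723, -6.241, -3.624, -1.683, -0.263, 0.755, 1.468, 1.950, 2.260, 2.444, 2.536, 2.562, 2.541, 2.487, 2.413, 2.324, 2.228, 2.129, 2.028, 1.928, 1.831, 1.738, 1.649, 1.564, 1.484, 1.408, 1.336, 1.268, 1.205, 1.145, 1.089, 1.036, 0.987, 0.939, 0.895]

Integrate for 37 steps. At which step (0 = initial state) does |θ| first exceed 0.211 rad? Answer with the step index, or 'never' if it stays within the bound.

apply F[0]=-20.000 → step 1: x=-0.002, v=-0.239, θ=-0.123, ω=0.253
apply F[1]=-14.312 → step 2: x=-0.009, v=-0.406, θ=-0.117, ω=0.423
apply F[2]=-9.723 → step 3: x=-0.018, v=-0.517, θ=-0.107, ω=0.527
apply F[3]=-6.241 → step 4: x=-0.029, v=-0.584, θ=-0.096, ω=0.583
apply F[4]=-3.624 → step 5: x=-0.041, v=-0.620, θ=-0.084, ω=0.604
apply F[5]=-1.683 → step 6: x=-0.054, v=-0.632, θ=-0.072, ω=0.601
apply F[6]=-0.263 → step 7: x=-0.066, v=-0.627, θ=-0.060, ω=0.580
apply F[7]=+0.755 → step 8: x=-0.079, v=-0.611, θ=-0.049, ω=0.548
apply F[8]=+1.468 → step 9: x=-0.091, v=-0.587, θ=-0.039, ω=0.509
apply F[9]=+1.950 → step 10: x=-0.102, v=-0.558, θ=-0.029, ω=0.467
apply F[10]=+2.260 → step 11: x=-0.113, v=-0.526, θ=-0.020, ω=0.423
apply F[11]=+2.444 → step 12: x=-0.123, v=-0.493, θ=-0.012, ω=0.380
apply F[12]=+2.536 → step 13: x=-0.133, v=-0.459, θ=-0.005, ω=0.338
apply F[13]=+2.562 → step 14: x=-0.141, v=-0.426, θ=0.002, ω=0.298
apply F[14]=+2.541 → step 15: x=-0.150, v=-0.394, θ=0.007, ω=0.261
apply F[15]=+2.487 → step 16: x=-0.157, v=-0.364, θ=0.012, ω=0.227
apply F[16]=+2.413 → step 17: x=-0.164, v=-0.334, θ=0.016, ω=0.195
apply F[17]=+2.324 → step 18: x=-0.171, v=-0.307, θ=0.020, ω=0.167
apply F[18]=+2.228 → step 19: x=-0.176, v=-0.281, θ=0.023, ω=0.141
apply F[19]=+2.129 → step 20: x=-0.182, v=-0.257, θ=0.026, ω=0.118
apply F[20]=+2.028 → step 21: x=-0.187, v=-0.234, θ=0.028, ω=0.097
apply F[21]=+1.928 → step 22: x=-0.191, v=-0.213, θ=0.029, ω=0.078
apply F[22]=+1.831 → step 23: x=-0.195, v=-0.193, θ=0.031, ω=0.062
apply F[23]=+1.738 → step 24: x=-0.199, v=-0.175, θ=0.032, ω=0.047
apply F[24]=+1.649 → step 25: x=-0.202, v=-0.157, θ=0.033, ω=0.034
apply F[25]=+1.564 → step 26: x=-0.205, v=-0.141, θ=0.033, ω=0.023
apply F[26]=+1.484 → step 27: x=-0.208, v=-0.127, θ=0.034, ω=0.013
apply F[27]=+1.408 → step 28: x=-0.210, v=-0.113, θ=0.034, ω=0.005
apply F[28]=+1.336 → step 29: x=-0.212, v=-0.100, θ=0.034, ω=-0.003
apply F[29]=+1.268 → step 30: x=-0.214, v=-0.088, θ=0.034, ω=-0.009
apply F[30]=+1.205 → step 31: x=-0.216, v=-0.076, θ=0.034, ω=-0.015
apply F[31]=+1.145 → step 32: x=-0.217, v=-0.066, θ=0.033, ω=-0.020
apply F[32]=+1.089 → step 33: x=-0.219, v=-0.056, θ=0.033, ω=-0.024
apply F[33]=+1.036 → step 34: x=-0.220, v=-0.047, θ=0.032, ω=-0.027
apply F[34]=+0.987 → step 35: x=-0.220, v=-0.038, θ=0.032, ω=-0.030
apply F[35]=+0.939 → step 36: x=-0.221, v=-0.030, θ=0.031, ω=-0.032
apply F[36]=+0.895 → step 37: x=-0.222, v=-0.022, θ=0.030, ω=-0.034
max |θ| = 0.126 ≤ 0.211 over all 38 states.

Answer: never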